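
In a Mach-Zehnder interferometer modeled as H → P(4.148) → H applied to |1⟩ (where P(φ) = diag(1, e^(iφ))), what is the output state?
(0.7674 + 0.4225i)|0⟩ + (0.2326 - 0.4225i)|1⟩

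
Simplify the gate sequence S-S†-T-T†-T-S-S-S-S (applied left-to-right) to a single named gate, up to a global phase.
T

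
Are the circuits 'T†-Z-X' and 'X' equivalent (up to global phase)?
No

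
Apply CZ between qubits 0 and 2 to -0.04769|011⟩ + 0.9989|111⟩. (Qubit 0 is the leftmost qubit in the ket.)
-0.04769|011⟩ - 0.9989|111⟩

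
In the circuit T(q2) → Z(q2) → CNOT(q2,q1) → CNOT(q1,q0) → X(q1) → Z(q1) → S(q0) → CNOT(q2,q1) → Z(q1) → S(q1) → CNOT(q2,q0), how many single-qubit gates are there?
7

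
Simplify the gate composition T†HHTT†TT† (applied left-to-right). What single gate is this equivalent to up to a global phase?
T†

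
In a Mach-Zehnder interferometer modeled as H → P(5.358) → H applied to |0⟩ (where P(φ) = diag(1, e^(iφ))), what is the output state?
(0.8008 - 0.3994i)|0⟩ + (0.1992 + 0.3994i)|1⟩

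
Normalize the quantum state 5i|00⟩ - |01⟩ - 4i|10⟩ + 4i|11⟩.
0.6565i|00⟩ - 0.1313|01⟩ - 0.5252i|10⟩ + 0.5252i|11⟩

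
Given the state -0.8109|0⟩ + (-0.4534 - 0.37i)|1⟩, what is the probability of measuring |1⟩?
0.3425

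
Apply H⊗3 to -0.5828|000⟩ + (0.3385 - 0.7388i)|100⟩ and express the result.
(-0.08637 - 0.2612i)|000⟩ + (-0.08637 - 0.2612i)|001⟩ + (-0.08637 - 0.2612i)|010⟩ + (-0.08637 - 0.2612i)|011⟩ + (-0.3257 + 0.2612i)|100⟩ + (-0.3257 + 0.2612i)|101⟩ + (-0.3257 + 0.2612i)|110⟩ + (-0.3257 + 0.2612i)|111⟩

H⊗3 gives amp(|y⟩) = (1/2√2) Σ_x (−1)^(x·y) amp(|x⟩), where x·y is the number of positions in which both x and y have a 1.
|000⟩: (-0.5828 + (0.3385 - 0.7388i))/(2√2) = (-0.08637 - 0.2612i)
|001⟩: (-0.5828 + (0.3385 - 0.7388i))/(2√2) = (-0.08637 - 0.2612i)
|010⟩: (-0.5828 + (0.3385 - 0.7388i))/(2√2) = (-0.08637 - 0.2612i)
|011⟩: (-0.5828 + (0.3385 - 0.7388i))/(2√2) = (-0.08637 - 0.2612i)
|100⟩: (-0.5828 - (0.3385 - 0.7388i))/(2√2) = (-0.3257 + 0.2612i)
|101⟩: (-0.5828 - (0.3385 - 0.7388i))/(2√2) = (-0.3257 + 0.2612i)
|110⟩: (-0.5828 - (0.3385 - 0.7388i))/(2√2) = (-0.3257 + 0.2612i)
|111⟩: (-0.5828 - (0.3385 - 0.7388i))/(2√2) = (-0.3257 + 0.2612i)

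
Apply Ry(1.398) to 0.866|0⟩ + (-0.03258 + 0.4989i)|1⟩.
(0.6839 - 0.321i)|0⟩ + (0.5323 + 0.3819i)|1⟩

Ry(1.398) = [[cos(θ/2), −sin(θ/2)], [sin(θ/2), cos(θ/2)]]; θ = 1.398, cos(θ/2) ≈ 0.765486, sin(θ/2) ≈ 0.643453.
With a = amp(|0⟩) = 0.866 and b = amp(|1⟩) = (-0.03258 + 0.4989i):
new amp(|0⟩) = (0.765486)·a + (-0.643453)·b = (0.6839 - 0.321i)
new amp(|1⟩) = (0.643453)·a + (0.765486)·b = (0.5323 + 0.3819i)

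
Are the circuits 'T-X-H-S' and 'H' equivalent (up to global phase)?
No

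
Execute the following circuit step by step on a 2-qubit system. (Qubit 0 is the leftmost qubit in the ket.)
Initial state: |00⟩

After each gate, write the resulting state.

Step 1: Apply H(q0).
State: 1/√2|00⟩ + 1/√2|10⟩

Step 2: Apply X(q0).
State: 1/√2|00⟩ + 1/√2|10⟩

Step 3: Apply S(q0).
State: 1/√2|00⟩ + (1/√2)i|10⟩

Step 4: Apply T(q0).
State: 1/√2|00⟩ + (-1/2 + (1/2)i)|10⟩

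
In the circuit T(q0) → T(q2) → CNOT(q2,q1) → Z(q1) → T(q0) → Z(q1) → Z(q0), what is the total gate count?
7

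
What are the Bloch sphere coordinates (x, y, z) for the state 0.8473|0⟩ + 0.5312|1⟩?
(0.9002, 0, 0.4357)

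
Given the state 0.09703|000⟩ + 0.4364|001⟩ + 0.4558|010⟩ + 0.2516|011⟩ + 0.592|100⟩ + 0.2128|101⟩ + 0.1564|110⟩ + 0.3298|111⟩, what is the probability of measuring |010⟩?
0.2078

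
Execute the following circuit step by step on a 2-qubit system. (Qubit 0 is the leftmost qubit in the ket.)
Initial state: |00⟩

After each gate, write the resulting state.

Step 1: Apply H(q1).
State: 1/√2|00⟩ + 1/√2|01⟩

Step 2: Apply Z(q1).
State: 1/√2|00⟩ - 1/√2|01⟩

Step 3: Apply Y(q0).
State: (1/√2)i|10⟩ - (1/√2)i|11⟩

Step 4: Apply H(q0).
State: (1/2)i|00⟩ - (1/2)i|01⟩ - (1/2)i|10⟩ + (1/2)i|11⟩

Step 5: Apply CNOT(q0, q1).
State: (1/2)i|00⟩ - (1/2)i|01⟩ + (1/2)i|10⟩ - (1/2)i|11⟩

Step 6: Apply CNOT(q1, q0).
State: (1/2)i|00⟩ - (1/2)i|01⟩ + (1/2)i|10⟩ - (1/2)i|11⟩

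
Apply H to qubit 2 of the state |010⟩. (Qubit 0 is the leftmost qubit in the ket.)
1/√2|010⟩ + 1/√2|011⟩

H on qubit 2 mixes each pair of kets that differ only in qubit 2: amplitudes (a, b) of (|…0…⟩, |…1…⟩) become ((a + b)/√2, (a − b)/√2). Kets absent from the input have amplitude 0.
(|010⟩, |011⟩): (a, b) = (1, 0) → (1/√2, 1/√2)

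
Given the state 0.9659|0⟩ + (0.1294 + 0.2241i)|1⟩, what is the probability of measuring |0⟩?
0.933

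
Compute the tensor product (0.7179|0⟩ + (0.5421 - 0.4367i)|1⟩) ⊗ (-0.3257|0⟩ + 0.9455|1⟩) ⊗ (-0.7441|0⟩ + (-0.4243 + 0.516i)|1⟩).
0.174|000⟩ + (0.09921 - 0.1207i)|001⟩ - 0.5051|010⟩ + (-0.288 + 0.3502i)|011⟩ + (0.1314 - 0.1058i)|100⟩ + (0.001523 - 0.1515i)|101⟩ + (-0.3814 + 0.3072i)|110⟩ + (-0.004421 + 0.4397i)|111⟩

amp(|b₁b₂…⟩) = product of the factor amplitudes for bits b₁, b₂, …; only kets whose every factor amplitude is nonzero survive.
|000⟩: (0.7179)(-0.3257)(-0.7441) = 0.174
|001⟩: (0.7179)(-0.3257)(-0.4243 + 0.516i) = (0.09921 - 0.1207i)
|010⟩: (0.7179)(0.9455)(-0.7441) = -0.5051
|011⟩: (0.7179)(0.9455)(-0.4243 + 0.516i) = (-0.288 + 0.3502i)
|100⟩: (0.5421 - 0.4367i)(-0.3257)(-0.7441) = (0.1314 - 0.1058i)
|101⟩: (0.5421 - 0.4367i)(-0.3257)(-0.4243 + 0.516i) = (0.001523 - 0.1515i)
|110⟩: (0.5421 - 0.4367i)(0.9455)(-0.7441) = (-0.3814 + 0.3072i)
|111⟩: (0.5421 - 0.4367i)(0.9455)(-0.4243 + 0.516i) = (-0.004421 + 0.4397i)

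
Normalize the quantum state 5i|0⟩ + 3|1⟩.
0.8575i|0⟩ + 0.5145|1⟩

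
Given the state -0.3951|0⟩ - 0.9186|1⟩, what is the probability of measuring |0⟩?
0.1561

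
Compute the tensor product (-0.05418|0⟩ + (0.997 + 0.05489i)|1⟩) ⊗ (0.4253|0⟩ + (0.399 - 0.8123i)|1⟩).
-0.02304|00⟩ + (-0.02162 + 0.04401i)|01⟩ + (0.424 + 0.02334i)|10⟩ + (0.4424 - 0.788i)|11⟩

amp(|b₁b₂…⟩) = product of the factor amplitudes for bits b₁, b₂, …; only kets whose every factor amplitude is nonzero survive.
|00⟩: (-0.05418)(0.4253) = -0.02304
|01⟩: (-0.05418)(0.399 - 0.8123i) = (-0.02162 + 0.04401i)
|10⟩: (0.997 + 0.05489i)(0.4253) = (0.424 + 0.02334i)
|11⟩: (0.997 + 0.05489i)(0.399 - 0.8123i) = (0.4424 - 0.788i)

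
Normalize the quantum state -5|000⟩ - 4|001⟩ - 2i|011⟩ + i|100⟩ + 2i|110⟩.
-1/√2|000⟩ - 0.5657|001⟩ - 0.2828i|011⟩ + 0.1414i|100⟩ + 0.2828i|110⟩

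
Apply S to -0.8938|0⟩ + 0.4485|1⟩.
-0.8938|0⟩ + 0.4485i|1⟩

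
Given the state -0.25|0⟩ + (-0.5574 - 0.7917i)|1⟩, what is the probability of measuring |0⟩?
0.0625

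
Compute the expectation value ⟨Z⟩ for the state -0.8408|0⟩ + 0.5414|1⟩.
0.4138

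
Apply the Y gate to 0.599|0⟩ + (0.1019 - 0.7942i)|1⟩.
(-0.7942 - 0.1019i)|0⟩ + 0.599i|1⟩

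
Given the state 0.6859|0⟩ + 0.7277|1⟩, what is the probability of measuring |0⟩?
0.4705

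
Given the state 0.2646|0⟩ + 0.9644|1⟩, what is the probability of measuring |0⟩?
0.07001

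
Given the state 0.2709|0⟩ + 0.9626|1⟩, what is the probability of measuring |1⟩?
0.9266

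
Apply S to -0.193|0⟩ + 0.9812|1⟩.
-0.193|0⟩ + 0.9812i|1⟩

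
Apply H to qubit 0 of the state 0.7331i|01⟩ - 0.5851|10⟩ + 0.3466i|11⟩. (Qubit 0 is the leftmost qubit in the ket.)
-0.4137|00⟩ + 0.7635i|01⟩ + 0.4137|10⟩ + 0.2733i|11⟩

H on qubit 0 mixes each pair of kets that differ only in qubit 0: amplitudes (a, b) of (|…0…⟩, |…1…⟩) become ((a + b)/√2, (a − b)/√2). Kets absent from the input have amplitude 0.
(|00⟩, |10⟩): (a, b) = (0, -0.5851) → (-0.4137, 0.4137)
(|01⟩, |11⟩): (a, b) = (0.7331i, 0.3466i) → (0.7635i, 0.2733i)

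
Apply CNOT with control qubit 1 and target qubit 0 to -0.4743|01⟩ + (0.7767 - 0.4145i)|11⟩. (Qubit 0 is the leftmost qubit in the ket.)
(0.7767 - 0.4145i)|01⟩ - 0.4743|11⟩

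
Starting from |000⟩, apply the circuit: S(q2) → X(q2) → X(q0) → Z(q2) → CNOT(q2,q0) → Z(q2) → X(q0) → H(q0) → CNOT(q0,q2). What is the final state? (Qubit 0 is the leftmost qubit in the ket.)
1/√2|001⟩ - 1/√2|100⟩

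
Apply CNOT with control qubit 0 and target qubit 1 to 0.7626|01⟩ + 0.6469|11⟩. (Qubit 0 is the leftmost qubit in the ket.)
0.7626|01⟩ + 0.6469|10⟩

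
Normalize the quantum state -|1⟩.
-|1⟩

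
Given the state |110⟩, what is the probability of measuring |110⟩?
1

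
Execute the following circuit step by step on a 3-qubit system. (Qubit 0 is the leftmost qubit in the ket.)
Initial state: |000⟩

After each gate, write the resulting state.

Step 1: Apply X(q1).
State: |010⟩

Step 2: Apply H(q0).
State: 1/√2|010⟩ + 1/√2|110⟩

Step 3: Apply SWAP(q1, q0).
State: 1/√2|100⟩ + 1/√2|110⟩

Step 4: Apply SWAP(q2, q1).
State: 1/√2|100⟩ + 1/√2|101⟩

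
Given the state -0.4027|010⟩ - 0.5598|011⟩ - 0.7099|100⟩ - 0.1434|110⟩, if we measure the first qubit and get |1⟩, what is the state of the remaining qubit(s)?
-0.9802|00⟩ - 0.198|10⟩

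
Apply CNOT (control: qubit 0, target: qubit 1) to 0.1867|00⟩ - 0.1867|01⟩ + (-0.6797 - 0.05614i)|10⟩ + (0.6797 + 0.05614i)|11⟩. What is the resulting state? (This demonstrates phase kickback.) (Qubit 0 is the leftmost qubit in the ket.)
0.1867|00⟩ - 0.1867|01⟩ + (0.6797 + 0.05614i)|10⟩ + (-0.6797 - 0.05614i)|11⟩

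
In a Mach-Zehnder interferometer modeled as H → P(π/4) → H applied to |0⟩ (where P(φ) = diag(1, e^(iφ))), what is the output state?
(0.8536 + (1/√8)i)|0⟩ + (0.1464 - (1/√8)i)|1⟩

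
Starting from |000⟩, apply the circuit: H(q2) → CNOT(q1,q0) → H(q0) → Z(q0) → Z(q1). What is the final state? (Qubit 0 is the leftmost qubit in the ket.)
1/2|000⟩ + 1/2|001⟩ - 1/2|100⟩ - 1/2|101⟩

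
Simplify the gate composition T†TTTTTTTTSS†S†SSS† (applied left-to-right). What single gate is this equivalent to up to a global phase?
T†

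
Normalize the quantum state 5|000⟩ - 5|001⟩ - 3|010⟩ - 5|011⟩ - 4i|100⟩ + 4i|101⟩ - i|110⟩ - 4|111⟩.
0.4336|000⟩ - 0.4336|001⟩ - 0.2601|010⟩ - 0.4336|011⟩ - 0.3468i|100⟩ + 0.3468i|101⟩ - 0.08671i|110⟩ - 0.3468|111⟩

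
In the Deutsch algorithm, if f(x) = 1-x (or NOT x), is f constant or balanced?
Balanced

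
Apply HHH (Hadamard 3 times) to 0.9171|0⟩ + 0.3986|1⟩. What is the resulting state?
0.9303|0⟩ + 0.3666|1⟩

H² = I, so H^3 = H: a single Hadamard. With (a, b) = (0.9171, 0.3986), H gives ((a + b)/√2, (a − b)/√2) = (0.9303, 0.3666).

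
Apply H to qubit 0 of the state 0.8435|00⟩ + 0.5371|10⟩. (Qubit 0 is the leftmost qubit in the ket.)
0.9762|00⟩ + 0.2167|10⟩

H on qubit 0 mixes each pair of kets that differ only in qubit 0: amplitudes (a, b) of (|…0…⟩, |…1…⟩) become ((a + b)/√2, (a − b)/√2). Kets absent from the input have amplitude 0.
(|00⟩, |10⟩): (a, b) = (0.8435, 0.5371) → (0.9762, 0.2167)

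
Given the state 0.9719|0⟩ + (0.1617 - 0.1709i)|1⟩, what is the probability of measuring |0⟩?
0.9446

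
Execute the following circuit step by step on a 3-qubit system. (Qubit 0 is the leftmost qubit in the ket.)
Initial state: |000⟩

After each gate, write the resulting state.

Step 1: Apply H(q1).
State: 1/√2|000⟩ + 1/√2|010⟩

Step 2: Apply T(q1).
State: 1/√2|000⟩ + (1/2 + (1/2)i)|010⟩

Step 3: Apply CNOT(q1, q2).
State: 1/√2|000⟩ + (1/2 + (1/2)i)|011⟩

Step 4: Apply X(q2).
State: 1/√2|001⟩ + (1/2 + (1/2)i)|010⟩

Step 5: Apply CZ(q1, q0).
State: 1/√2|001⟩ + (1/2 + (1/2)i)|010⟩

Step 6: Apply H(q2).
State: 1/2|000⟩ - 1/2|001⟩ + (1/√8 + (1/√8)i)|010⟩ + (1/√8 + (1/√8)i)|011⟩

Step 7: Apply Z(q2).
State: 1/2|000⟩ + 1/2|001⟩ + (1/√8 + (1/√8)i)|010⟩ + (-1/√8 - (1/√8)i)|011⟩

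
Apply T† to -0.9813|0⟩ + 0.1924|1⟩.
-0.9813|0⟩ + (0.136 - 0.136i)|1⟩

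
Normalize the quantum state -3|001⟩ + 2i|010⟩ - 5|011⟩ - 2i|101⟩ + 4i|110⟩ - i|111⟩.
-0.3906|001⟩ + 0.2604i|010⟩ - 0.6509|011⟩ - 0.2604i|101⟩ + 0.5208i|110⟩ - 0.1302i|111⟩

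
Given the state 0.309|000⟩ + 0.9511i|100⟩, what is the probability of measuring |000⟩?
0.09548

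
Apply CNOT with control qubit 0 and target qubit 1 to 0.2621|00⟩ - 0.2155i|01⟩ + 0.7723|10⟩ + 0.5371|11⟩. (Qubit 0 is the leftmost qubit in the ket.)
0.2621|00⟩ - 0.2155i|01⟩ + 0.5371|10⟩ + 0.7723|11⟩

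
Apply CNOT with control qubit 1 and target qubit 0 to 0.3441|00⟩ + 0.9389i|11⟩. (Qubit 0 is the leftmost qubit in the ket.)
0.3441|00⟩ + 0.9389i|01⟩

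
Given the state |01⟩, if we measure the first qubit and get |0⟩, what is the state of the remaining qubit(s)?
|1⟩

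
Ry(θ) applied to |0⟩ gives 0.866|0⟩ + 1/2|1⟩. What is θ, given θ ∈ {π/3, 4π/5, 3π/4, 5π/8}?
π/3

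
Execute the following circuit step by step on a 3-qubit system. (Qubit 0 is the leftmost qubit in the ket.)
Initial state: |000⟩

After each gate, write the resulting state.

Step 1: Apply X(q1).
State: |010⟩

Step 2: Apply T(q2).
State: |010⟩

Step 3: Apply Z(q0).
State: |010⟩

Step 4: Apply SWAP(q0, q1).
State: |100⟩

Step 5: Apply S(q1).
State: |100⟩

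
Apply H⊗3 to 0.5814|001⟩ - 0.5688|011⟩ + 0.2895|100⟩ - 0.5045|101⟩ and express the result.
-0.07156|000⟩ + 0.2763|001⟩ + 0.3306|010⟩ - 0.1259|011⟩ + 0.08047|100⟩ - 0.2852|101⟩ + 0.4827|110⟩ - 0.6874|111⟩

H⊗3 gives amp(|y⟩) = (1/2√2) Σ_x (−1)^(x·y) amp(|x⟩), where x·y is the number of positions in which both x and y have a 1.
|000⟩: (0.5814 - 0.5688 + 0.2895 - 0.5045)/(2√2) = -0.07156
|001⟩: (-0.5814 + 0.5688 + 0.2895 + 0.5045)/(2√2) = 0.2763
|010⟩: (0.5814 + 0.5688 + 0.2895 - 0.5045)/(2√2) = 0.3306
|011⟩: (-0.5814 - 0.5688 + 0.2895 + 0.5045)/(2√2) = -0.1259
|100⟩: (0.5814 - 0.5688 - 0.2895 + 0.5045)/(2√2) = 0.08047
|101⟩: (-0.5814 + 0.5688 - 0.2895 - 0.5045)/(2√2) = -0.2852
|110⟩: (0.5814 + 0.5688 - 0.2895 + 0.5045)/(2√2) = 0.4827
|111⟩: (-0.5814 - 0.5688 - 0.2895 - 0.5045)/(2√2) = -0.6874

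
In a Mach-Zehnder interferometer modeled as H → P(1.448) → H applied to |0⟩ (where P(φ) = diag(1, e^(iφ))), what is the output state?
(0.5612 + 0.4962i)|0⟩ + (0.4388 - 0.4962i)|1⟩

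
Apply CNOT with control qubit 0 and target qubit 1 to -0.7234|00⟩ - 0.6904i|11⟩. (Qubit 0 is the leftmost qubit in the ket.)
-0.7234|00⟩ - 0.6904i|10⟩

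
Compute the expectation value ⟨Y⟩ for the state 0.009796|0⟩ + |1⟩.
0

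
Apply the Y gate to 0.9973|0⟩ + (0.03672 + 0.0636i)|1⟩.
(0.0636 - 0.03672i)|0⟩ + 0.9973i|1⟩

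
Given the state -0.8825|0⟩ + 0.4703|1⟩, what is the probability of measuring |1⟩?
0.2212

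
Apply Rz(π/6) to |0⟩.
(0.9659 - 0.2588i)|0⟩

Rz(π/6) = [[e^(−iθ/2), 0], [0, e^(iθ/2)]] with e^(±iθ/2) = cos(θ/2) ± i·sin(θ/2); θ = π/6, cos(θ/2) ≈ 0.965926, sin(θ/2) ≈ 0.258819.
With a = amp(|0⟩) = 1 and b = amp(|1⟩) = 0:
new amp(|0⟩) = (0.965926 - 0.258819i)·a = (0.9659 - 0.2588i)
new amp(|1⟩) = (0.965926 + 0.258819i)·b = 0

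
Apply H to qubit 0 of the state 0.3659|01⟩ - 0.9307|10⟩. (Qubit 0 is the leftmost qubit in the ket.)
-0.6581|00⟩ + 0.2587|01⟩ + 0.6581|10⟩ + 0.2587|11⟩

H on qubit 0 mixes each pair of kets that differ only in qubit 0: amplitudes (a, b) of (|…0…⟩, |…1…⟩) become ((a + b)/√2, (a − b)/√2). Kets absent from the input have amplitude 0.
(|00⟩, |10⟩): (a, b) = (0, -0.9307) → (-0.6581, 0.6581)
(|01⟩, |11⟩): (a, b) = (0.3659, 0) → (0.2587, 0.2587)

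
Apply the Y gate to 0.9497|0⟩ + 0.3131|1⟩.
-0.3131i|0⟩ + 0.9497i|1⟩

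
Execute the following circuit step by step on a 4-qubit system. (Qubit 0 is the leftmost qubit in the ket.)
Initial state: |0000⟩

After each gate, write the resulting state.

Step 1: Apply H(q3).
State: 1/√2|0000⟩ + 1/√2|0001⟩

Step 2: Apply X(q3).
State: 1/√2|0000⟩ + 1/√2|0001⟩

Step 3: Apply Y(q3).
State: -(1/√2)i|0000⟩ + (1/√2)i|0001⟩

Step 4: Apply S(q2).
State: -(1/√2)i|0000⟩ + (1/√2)i|0001⟩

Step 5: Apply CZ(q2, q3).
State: -(1/√2)i|0000⟩ + (1/√2)i|0001⟩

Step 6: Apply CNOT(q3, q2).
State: -(1/√2)i|0000⟩ + (1/√2)i|0011⟩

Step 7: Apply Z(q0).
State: -(1/√2)i|0000⟩ + (1/√2)i|0011⟩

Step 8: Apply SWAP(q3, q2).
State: -(1/√2)i|0000⟩ + (1/√2)i|0011⟩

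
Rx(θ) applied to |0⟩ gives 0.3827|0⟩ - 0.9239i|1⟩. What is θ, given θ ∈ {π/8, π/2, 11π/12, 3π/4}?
3π/4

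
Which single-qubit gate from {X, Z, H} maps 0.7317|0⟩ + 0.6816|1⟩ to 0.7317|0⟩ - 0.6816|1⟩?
Z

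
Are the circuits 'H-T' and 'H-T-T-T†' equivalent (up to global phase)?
Yes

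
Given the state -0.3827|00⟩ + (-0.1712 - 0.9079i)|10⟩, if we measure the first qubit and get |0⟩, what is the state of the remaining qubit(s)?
-|0⟩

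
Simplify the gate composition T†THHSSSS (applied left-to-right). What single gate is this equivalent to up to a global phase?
I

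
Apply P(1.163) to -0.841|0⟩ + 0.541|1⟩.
-0.841|0⟩ + (0.2146 + 0.4966i)|1⟩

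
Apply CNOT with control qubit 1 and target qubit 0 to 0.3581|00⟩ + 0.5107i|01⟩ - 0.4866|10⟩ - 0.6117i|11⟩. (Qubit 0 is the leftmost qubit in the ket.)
0.3581|00⟩ - 0.6117i|01⟩ - 0.4866|10⟩ + 0.5107i|11⟩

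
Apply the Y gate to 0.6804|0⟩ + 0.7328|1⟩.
-0.7328i|0⟩ + 0.6804i|1⟩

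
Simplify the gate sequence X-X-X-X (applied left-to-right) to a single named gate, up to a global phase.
I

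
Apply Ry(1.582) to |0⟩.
0.7031|0⟩ + 0.7111|1⟩

Ry(1.582) = [[cos(θ/2), −sin(θ/2)], [sin(θ/2), cos(θ/2)]]; θ = 1.582, cos(θ/2) ≈ 0.703135, sin(θ/2) ≈ 0.711057.
With a = amp(|0⟩) = 1 and b = amp(|1⟩) = 0:
new amp(|0⟩) = (0.703135)·a + (-0.711057)·b = 0.7031
new amp(|1⟩) = (0.711057)·a + (0.703135)·b = 0.7111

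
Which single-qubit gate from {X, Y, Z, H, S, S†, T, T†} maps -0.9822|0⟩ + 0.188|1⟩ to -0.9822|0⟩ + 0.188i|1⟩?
S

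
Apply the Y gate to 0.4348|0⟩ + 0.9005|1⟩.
-0.9005i|0⟩ + 0.4348i|1⟩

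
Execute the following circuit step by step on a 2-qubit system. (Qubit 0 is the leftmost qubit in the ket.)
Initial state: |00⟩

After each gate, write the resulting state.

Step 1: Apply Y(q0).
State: i|10⟩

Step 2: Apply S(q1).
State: i|10⟩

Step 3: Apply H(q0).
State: (1/√2)i|00⟩ - (1/√2)i|10⟩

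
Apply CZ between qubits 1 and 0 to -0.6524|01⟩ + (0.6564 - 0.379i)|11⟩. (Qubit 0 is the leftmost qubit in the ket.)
-0.6524|01⟩ + (-0.6564 + 0.379i)|11⟩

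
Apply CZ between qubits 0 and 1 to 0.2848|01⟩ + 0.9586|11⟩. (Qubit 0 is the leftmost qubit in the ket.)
0.2848|01⟩ - 0.9586|11⟩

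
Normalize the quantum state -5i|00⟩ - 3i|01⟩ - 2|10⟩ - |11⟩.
-0.8006i|00⟩ - 0.4804i|01⟩ - 0.3203|10⟩ - 0.1601|11⟩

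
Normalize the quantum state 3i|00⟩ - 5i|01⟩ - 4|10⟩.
0.4243i|00⟩ - (1/√2)i|01⟩ - 0.5657|10⟩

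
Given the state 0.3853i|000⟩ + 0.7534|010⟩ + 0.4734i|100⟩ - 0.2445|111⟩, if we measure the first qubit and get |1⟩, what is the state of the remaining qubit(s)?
0.8885i|00⟩ - 0.4589|11⟩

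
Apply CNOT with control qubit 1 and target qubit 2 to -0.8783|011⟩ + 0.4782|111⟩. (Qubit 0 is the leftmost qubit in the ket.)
-0.8783|010⟩ + 0.4782|110⟩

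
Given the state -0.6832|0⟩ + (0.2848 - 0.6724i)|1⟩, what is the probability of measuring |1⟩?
0.5332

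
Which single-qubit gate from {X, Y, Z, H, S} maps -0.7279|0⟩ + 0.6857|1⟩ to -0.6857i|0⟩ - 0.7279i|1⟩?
Y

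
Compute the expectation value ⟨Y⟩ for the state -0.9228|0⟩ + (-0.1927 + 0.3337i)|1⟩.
-0.6159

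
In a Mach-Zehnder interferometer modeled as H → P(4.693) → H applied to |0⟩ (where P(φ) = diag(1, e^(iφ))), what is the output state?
(0.4903 - 0.4999i)|0⟩ + (0.5097 + 0.4999i)|1⟩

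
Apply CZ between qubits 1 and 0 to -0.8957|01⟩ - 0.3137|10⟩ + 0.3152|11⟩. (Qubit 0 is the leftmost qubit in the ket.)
-0.8957|01⟩ - 0.3137|10⟩ - 0.3152|11⟩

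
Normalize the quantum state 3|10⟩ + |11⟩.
0.9487|10⟩ + 0.3162|11⟩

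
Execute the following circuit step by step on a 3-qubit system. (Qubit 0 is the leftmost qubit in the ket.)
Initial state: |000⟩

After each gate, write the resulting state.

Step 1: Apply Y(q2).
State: i|001⟩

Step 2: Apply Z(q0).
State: i|001⟩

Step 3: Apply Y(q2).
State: |000⟩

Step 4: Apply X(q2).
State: |001⟩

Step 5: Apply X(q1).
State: |011⟩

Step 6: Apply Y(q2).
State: -i|010⟩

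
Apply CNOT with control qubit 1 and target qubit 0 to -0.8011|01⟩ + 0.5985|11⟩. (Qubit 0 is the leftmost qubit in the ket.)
0.5985|01⟩ - 0.8011|11⟩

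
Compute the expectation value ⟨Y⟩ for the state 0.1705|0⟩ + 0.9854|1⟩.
0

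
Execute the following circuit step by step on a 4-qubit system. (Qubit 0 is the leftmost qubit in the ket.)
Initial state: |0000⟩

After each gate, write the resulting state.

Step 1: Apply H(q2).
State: 1/√2|0000⟩ + 1/√2|0010⟩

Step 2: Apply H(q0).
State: 1/2|0000⟩ + 1/2|0010⟩ + 1/2|1000⟩ + 1/2|1010⟩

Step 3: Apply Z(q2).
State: 1/2|0000⟩ - 1/2|0010⟩ + 1/2|1000⟩ - 1/2|1010⟩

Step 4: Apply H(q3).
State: 1/√8|0000⟩ + 1/√8|0001⟩ - 1/√8|0010⟩ - 1/√8|0011⟩ + 1/√8|1000⟩ + 1/√8|1001⟩ - 1/√8|1010⟩ - 1/√8|1011⟩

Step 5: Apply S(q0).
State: 1/√8|0000⟩ + 1/√8|0001⟩ - 1/√8|0010⟩ - 1/√8|0011⟩ + (1/√8)i|1000⟩ + (1/√8)i|1001⟩ - (1/√8)i|1010⟩ - (1/√8)i|1011⟩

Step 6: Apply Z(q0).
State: 1/√8|0000⟩ + 1/√8|0001⟩ - 1/√8|0010⟩ - 1/√8|0011⟩ - (1/√8)i|1000⟩ - (1/√8)i|1001⟩ + (1/√8)i|1010⟩ + (1/√8)i|1011⟩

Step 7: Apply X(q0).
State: -(1/√8)i|0000⟩ - (1/√8)i|0001⟩ + (1/√8)i|0010⟩ + (1/√8)i|0011⟩ + 1/√8|1000⟩ + 1/√8|1001⟩ - 1/√8|1010⟩ - 1/√8|1011⟩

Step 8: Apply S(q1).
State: -(1/√8)i|0000⟩ - (1/√8)i|0001⟩ + (1/√8)i|0010⟩ + (1/√8)i|0011⟩ + 1/√8|1000⟩ + 1/√8|1001⟩ - 1/√8|1010⟩ - 1/√8|1011⟩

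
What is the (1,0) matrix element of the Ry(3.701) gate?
0.9611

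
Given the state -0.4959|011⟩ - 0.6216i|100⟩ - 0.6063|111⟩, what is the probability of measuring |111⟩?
0.3676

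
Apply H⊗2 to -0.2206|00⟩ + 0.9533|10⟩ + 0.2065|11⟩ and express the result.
0.4696|00⟩ + 0.2631|01⟩ - 0.6902|10⟩ - 0.4837|11⟩

H⊗2 gives amp(|y⟩) = (1/2) Σ_x (−1)^(x·y) amp(|x⟩), where x·y is the number of positions in which both x and y have a 1.
|00⟩: (-0.2206 + 0.9533 + 0.2065)/2 = 0.4696
|01⟩: (-0.2206 + 0.9533 - 0.2065)/2 = 0.2631
|10⟩: (-0.2206 - 0.9533 - 0.2065)/2 = -0.6902
|11⟩: (-0.2206 - 0.9533 + 0.2065)/2 = -0.4837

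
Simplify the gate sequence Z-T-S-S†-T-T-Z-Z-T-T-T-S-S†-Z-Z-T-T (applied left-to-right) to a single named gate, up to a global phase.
Z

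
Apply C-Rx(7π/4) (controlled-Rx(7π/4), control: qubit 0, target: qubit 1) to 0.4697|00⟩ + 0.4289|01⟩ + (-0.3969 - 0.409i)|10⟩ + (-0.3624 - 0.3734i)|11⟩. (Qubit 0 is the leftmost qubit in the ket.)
0.4697|00⟩ + 0.4289|01⟩ + (0.2238 + 0.5166i)|10⟩ + (0.1783 + 0.4969i)|11⟩

C-Rx(7π/4) leaves the control-|0⟩ kets |00⟩, |01⟩ unchanged and applies Rx(7π/4) to qubit 1 on the control-|1⟩ pair (|10⟩, |11⟩).
Rx(7π/4) = [[cos(θ/2), −i·sin(θ/2)], [−i·sin(θ/2), cos(θ/2)]]; θ = 7π/4, cos(θ/2) ≈ -0.92388, sin(θ/2) ≈ 0.382683.
With a = amp(|10⟩) = (-0.3969 - 0.409i) and b = amp(|11⟩) = (-0.3624 - 0.3734i):
new amp(|10⟩) = (-0.92388)·a + (-0.382683i)·b = (0.2238 + 0.5166i)
new amp(|11⟩) = (-0.382683i)·a + (-0.92388)·b = (0.1783 + 0.4969i)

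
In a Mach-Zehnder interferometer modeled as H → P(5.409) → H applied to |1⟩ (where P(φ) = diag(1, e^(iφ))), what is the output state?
(0.1792 + 0.3835i)|0⟩ + (0.8208 - 0.3835i)|1⟩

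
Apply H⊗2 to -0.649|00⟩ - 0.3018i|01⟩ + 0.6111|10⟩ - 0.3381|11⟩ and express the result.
(-0.188 - 0.1509i)|00⟩ + (0.1501 + 0.1509i)|01⟩ + (-0.461 - 0.1509i)|10⟩ + (-0.7991 + 0.1509i)|11⟩

H⊗2 gives amp(|y⟩) = (1/2) Σ_x (−1)^(x·y) amp(|x⟩), where x·y is the number of positions in which both x and y have a 1.
|00⟩: (-0.649 - 0.3018i + 0.6111 - 0.3381)/2 = (-0.188 - 0.1509i)
|01⟩: (-0.649 + 0.3018i + 0.6111 + 0.3381)/2 = (0.1501 + 0.1509i)
|10⟩: (-0.649 - 0.3018i - 0.6111 + 0.3381)/2 = (-0.461 - 0.1509i)
|11⟩: (-0.649 + 0.3018i - 0.6111 - 0.3381)/2 = (-0.7991 + 0.1509i)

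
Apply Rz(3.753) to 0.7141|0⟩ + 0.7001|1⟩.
(-0.2149 - 0.681i)|0⟩ + (-0.2107 + 0.6676i)|1⟩

Rz(3.753) = [[e^(−iθ/2), 0], [0, e^(iθ/2)]] with e^(±iθ/2) = cos(θ/2) ± i·sin(θ/2); θ = 3.753, cos(θ/2) ≈ -0.300964, sin(θ/2) ≈ 0.953635.
With a = amp(|0⟩) = 0.7141 and b = amp(|1⟩) = 0.7001:
new amp(|0⟩) = (-0.300964 - 0.953635i)·a = (-0.2149 - 0.681i)
new amp(|1⟩) = (-0.300964 + 0.953635i)·b = (-0.2107 + 0.6676i)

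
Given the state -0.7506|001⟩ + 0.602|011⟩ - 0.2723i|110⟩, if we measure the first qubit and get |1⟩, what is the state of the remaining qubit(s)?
-i|10⟩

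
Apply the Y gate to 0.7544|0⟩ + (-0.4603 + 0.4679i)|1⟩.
(0.4679 + 0.4603i)|0⟩ + 0.7544i|1⟩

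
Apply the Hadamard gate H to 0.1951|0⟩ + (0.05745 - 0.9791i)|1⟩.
(0.1786 - 0.6923i)|0⟩ + (0.09733 + 0.6923i)|1⟩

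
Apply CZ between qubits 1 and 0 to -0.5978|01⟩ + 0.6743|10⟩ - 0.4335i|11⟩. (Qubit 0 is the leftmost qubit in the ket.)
-0.5978|01⟩ + 0.6743|10⟩ + 0.4335i|11⟩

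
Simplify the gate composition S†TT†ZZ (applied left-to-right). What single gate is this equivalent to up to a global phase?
S†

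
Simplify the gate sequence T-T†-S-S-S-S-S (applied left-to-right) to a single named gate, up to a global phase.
S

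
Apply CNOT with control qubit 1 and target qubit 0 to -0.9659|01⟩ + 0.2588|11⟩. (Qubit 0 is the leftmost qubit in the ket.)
0.2588|01⟩ - 0.9659|11⟩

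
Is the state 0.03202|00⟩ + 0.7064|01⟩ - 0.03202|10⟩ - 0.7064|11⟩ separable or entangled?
Separable

Writing the state as a|00⟩ + b|01⟩ + c|10⟩ + d|11⟩, it is a product state iff ad − bc = 0.
Here (a, b, c, d) = (0.03202, 0.7064, -0.03202, -0.7064): ad − bc = (0.03202)(-0.7064) − (0.7064)(-0.03202) = 0, so the state is separable.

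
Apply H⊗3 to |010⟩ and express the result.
1/√8|000⟩ + 1/√8|001⟩ - 1/√8|010⟩ - 1/√8|011⟩ + 1/√8|100⟩ + 1/√8|101⟩ - 1/√8|110⟩ - 1/√8|111⟩

H⊗3 gives amp(|y⟩) = (1/2√2) Σ_x (−1)^(x·y) amp(|x⟩), where x·y is the number of positions in which both x and y have a 1.
|000⟩: (1)/(2√2) = 1/√8
|001⟩: (1)/(2√2) = 1/√8
|010⟩: (-1)/(2√2) = -1/√8
|011⟩: (-1)/(2√2) = -1/√8
|100⟩: (1)/(2√2) = 1/√8
|101⟩: (1)/(2√2) = 1/√8
|110⟩: (-1)/(2√2) = -1/√8
|111⟩: (-1)/(2√2) = -1/√8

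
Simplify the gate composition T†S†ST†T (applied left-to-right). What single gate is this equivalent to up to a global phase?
T†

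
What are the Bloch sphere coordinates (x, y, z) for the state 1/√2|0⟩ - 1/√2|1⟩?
(-1, 0, 0)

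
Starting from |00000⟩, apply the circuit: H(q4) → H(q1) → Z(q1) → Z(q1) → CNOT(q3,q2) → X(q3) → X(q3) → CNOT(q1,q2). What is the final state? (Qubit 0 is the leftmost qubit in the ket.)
1/2|00000⟩ + 1/2|00001⟩ + 1/2|01100⟩ + 1/2|01101⟩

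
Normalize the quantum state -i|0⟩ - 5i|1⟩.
-0.1961i|0⟩ - 0.9806i|1⟩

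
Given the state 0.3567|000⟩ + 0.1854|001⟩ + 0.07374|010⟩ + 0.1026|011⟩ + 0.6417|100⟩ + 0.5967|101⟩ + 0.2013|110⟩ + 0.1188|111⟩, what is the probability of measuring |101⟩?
0.3561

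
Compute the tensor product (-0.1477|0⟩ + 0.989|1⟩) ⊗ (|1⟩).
-0.1477|01⟩ + 0.989|11⟩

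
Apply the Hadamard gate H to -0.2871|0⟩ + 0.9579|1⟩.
0.4743|0⟩ - 0.8803|1⟩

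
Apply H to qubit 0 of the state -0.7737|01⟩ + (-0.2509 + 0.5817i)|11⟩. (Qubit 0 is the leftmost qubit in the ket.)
(-0.7245 + 0.4113i)|01⟩ + (-0.3697 - 0.4113i)|11⟩

H on qubit 0 mixes each pair of kets that differ only in qubit 0: amplitudes (a, b) of (|…0…⟩, |…1…⟩) become ((a + b)/√2, (a − b)/√2). Kets absent from the input have amplitude 0.
(|01⟩, |11⟩): (a, b) = (-0.7737, (-0.2509 + 0.5817i)) → ((-0.7245 + 0.4113i), (-0.3697 - 0.4113i))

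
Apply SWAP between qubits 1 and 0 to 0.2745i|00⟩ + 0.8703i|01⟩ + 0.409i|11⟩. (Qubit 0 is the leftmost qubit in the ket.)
0.2745i|00⟩ + 0.8703i|10⟩ + 0.409i|11⟩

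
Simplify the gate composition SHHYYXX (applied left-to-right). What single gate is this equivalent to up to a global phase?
S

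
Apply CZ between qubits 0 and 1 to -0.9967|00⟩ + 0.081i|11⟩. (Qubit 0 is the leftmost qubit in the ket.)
-0.9967|00⟩ - 0.081i|11⟩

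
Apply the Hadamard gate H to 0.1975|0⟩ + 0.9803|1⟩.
0.8328|0⟩ - 0.5535|1⟩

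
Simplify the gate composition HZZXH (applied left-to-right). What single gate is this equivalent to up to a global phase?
Z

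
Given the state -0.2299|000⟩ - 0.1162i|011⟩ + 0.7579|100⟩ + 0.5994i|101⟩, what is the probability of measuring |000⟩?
0.05285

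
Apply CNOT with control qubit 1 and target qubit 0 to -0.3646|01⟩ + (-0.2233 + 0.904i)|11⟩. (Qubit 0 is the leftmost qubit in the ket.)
(-0.2233 + 0.904i)|01⟩ - 0.3646|11⟩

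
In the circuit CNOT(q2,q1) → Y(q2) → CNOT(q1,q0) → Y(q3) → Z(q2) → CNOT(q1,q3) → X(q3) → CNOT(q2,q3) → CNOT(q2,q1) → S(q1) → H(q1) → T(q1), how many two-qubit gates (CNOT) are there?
5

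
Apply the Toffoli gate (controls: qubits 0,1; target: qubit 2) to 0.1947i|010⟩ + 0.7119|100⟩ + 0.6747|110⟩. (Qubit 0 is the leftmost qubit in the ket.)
0.1947i|010⟩ + 0.7119|100⟩ + 0.6747|111⟩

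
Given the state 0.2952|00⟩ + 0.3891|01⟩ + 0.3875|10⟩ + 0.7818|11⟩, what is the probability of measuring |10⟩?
0.1502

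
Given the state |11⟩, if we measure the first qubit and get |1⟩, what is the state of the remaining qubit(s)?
|1⟩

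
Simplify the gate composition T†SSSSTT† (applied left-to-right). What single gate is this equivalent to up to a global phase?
T†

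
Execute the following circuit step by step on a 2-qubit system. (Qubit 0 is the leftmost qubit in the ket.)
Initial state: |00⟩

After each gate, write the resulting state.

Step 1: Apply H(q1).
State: 1/√2|00⟩ + 1/√2|01⟩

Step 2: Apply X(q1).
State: 1/√2|00⟩ + 1/√2|01⟩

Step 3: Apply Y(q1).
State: -(1/√2)i|00⟩ + (1/√2)i|01⟩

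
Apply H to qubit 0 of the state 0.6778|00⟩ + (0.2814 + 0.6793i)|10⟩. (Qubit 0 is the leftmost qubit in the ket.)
(0.6783 + 0.4803i)|00⟩ + (0.2803 - 0.4803i)|10⟩

H on qubit 0 mixes each pair of kets that differ only in qubit 0: amplitudes (a, b) of (|…0…⟩, |…1…⟩) become ((a + b)/√2, (a − b)/√2). Kets absent from the input have amplitude 0.
(|00⟩, |10⟩): (a, b) = (0.6778, (0.2814 + 0.6793i)) → ((0.6783 + 0.4803i), (0.2803 - 0.4803i))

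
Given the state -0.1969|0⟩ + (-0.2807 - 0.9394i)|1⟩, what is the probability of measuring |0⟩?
0.03877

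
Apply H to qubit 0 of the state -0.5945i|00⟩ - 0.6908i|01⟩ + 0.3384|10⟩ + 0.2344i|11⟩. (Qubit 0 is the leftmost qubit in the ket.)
(0.2393 - 0.4204i)|00⟩ - 0.3227i|01⟩ + (-0.2393 - 0.4204i)|10⟩ - 0.6542i|11⟩

H on qubit 0 mixes each pair of kets that differ only in qubit 0: amplitudes (a, b) of (|…0…⟩, |…1…⟩) become ((a + b)/√2, (a − b)/√2). Kets absent from the input have amplitude 0.
(|00⟩, |10⟩): (a, b) = (-0.5945i, 0.3384) → ((0.2393 - 0.4204i), (-0.2393 - 0.4204i))
(|01⟩, |11⟩): (a, b) = (-0.6908i, 0.2344i) → (-0.3227i, -0.6542i)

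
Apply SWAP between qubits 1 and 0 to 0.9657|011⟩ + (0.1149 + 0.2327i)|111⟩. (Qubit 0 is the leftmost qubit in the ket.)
0.9657|101⟩ + (0.1149 + 0.2327i)|111⟩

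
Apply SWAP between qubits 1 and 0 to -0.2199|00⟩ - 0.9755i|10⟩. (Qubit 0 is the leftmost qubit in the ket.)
-0.2199|00⟩ - 0.9755i|01⟩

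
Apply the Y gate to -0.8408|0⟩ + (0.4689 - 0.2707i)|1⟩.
(-0.2707 - 0.4689i)|0⟩ - 0.8408i|1⟩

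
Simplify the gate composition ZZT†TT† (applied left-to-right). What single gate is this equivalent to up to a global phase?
T†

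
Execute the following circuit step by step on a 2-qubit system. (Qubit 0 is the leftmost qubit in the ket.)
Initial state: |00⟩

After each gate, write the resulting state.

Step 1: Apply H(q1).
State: 1/√2|00⟩ + 1/√2|01⟩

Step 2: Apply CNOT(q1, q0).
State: 1/√2|00⟩ + 1/√2|11⟩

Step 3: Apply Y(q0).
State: -(1/√2)i|01⟩ + (1/√2)i|10⟩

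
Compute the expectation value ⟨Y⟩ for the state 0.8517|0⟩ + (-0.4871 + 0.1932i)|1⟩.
0.3291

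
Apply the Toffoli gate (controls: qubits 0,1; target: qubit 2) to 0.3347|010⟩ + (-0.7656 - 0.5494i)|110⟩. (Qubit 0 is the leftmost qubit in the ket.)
0.3347|010⟩ + (-0.7656 - 0.5494i)|111⟩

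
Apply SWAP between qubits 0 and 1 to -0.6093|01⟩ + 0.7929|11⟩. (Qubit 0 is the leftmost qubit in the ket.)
-0.6093|10⟩ + 0.7929|11⟩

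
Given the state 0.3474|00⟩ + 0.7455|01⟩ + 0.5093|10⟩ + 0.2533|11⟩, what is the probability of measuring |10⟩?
0.2594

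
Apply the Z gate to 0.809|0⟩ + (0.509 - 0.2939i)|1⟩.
0.809|0⟩ + (-0.509 + 0.2939i)|1⟩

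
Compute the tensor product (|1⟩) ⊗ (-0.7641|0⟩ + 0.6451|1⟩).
-0.7641|10⟩ + 0.6451|11⟩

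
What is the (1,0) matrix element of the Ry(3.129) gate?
1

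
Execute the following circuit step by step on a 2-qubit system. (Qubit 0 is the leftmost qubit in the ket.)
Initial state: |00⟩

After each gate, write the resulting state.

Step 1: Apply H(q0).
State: 1/√2|00⟩ + 1/√2|10⟩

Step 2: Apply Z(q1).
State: 1/√2|00⟩ + 1/√2|10⟩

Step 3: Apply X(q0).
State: 1/√2|00⟩ + 1/√2|10⟩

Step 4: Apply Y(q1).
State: (1/√2)i|01⟩ + (1/√2)i|11⟩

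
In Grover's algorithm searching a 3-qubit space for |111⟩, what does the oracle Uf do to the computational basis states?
Uf|x⟩ = -|x⟩ if x = 111, else |x⟩ (phase flip on target)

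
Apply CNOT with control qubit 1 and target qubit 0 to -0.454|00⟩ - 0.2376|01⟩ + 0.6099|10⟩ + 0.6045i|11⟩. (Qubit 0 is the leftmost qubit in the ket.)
-0.454|00⟩ + 0.6045i|01⟩ + 0.6099|10⟩ - 0.2376|11⟩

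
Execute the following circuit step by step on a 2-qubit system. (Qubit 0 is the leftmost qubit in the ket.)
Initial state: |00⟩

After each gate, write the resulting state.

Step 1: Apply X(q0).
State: |10⟩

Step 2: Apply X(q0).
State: |00⟩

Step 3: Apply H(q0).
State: 1/√2|00⟩ + 1/√2|10⟩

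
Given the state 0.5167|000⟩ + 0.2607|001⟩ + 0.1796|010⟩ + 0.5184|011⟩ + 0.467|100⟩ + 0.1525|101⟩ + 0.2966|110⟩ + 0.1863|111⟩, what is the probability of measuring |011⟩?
0.2687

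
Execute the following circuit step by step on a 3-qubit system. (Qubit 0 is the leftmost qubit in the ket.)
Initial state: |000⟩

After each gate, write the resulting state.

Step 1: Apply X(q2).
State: |001⟩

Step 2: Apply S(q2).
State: i|001⟩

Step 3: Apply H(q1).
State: (1/√2)i|001⟩ + (1/√2)i|011⟩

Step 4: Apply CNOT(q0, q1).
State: (1/√2)i|001⟩ + (1/√2)i|011⟩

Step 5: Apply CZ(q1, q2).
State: (1/√2)i|001⟩ - (1/√2)i|011⟩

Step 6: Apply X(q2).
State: (1/√2)i|000⟩ - (1/√2)i|010⟩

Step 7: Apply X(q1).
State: -(1/√2)i|000⟩ + (1/√2)i|010⟩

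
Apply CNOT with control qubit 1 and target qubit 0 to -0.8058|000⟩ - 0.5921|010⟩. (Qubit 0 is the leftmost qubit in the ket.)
-0.8058|000⟩ - 0.5921|110⟩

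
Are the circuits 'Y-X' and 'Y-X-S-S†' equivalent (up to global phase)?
Yes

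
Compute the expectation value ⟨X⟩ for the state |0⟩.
0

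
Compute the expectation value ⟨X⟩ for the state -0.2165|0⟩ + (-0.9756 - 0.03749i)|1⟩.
0.4224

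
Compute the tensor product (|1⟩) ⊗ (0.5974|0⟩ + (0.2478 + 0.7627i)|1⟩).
0.5974|10⟩ + (0.2478 + 0.7627i)|11⟩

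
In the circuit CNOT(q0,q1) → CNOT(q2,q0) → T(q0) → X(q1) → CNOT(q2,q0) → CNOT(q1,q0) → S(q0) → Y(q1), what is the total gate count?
8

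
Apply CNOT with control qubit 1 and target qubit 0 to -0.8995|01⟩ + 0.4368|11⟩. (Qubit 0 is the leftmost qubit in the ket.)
0.4368|01⟩ - 0.8995|11⟩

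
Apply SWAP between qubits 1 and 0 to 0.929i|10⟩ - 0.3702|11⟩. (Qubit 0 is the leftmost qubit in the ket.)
0.929i|01⟩ - 0.3702|11⟩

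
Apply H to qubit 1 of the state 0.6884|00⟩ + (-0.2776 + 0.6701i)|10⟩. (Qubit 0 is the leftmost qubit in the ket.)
0.4868|00⟩ + 0.4868|01⟩ + (-0.1963 + 0.4738i)|10⟩ + (-0.1963 + 0.4738i)|11⟩

H on qubit 1 mixes each pair of kets that differ only in qubit 1: amplitudes (a, b) of (|…0…⟩, |…1…⟩) become ((a + b)/√2, (a − b)/√2). Kets absent from the input have amplitude 0.
(|00⟩, |01⟩): (a, b) = (0.6884, 0) → (0.4868, 0.4868)
(|10⟩, |11⟩): (a, b) = ((-0.2776 + 0.6701i), 0) → ((-0.1963 + 0.4738i), (-0.1963 + 0.4738i))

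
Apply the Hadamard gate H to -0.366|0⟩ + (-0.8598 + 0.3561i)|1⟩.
(-0.8668 + 0.2518i)|0⟩ + (0.3492 - 0.2518i)|1⟩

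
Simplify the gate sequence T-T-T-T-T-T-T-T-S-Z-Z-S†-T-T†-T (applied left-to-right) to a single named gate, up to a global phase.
T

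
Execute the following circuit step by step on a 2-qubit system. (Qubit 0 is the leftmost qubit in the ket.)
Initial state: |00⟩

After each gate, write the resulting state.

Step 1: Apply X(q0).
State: |10⟩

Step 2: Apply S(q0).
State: i|10⟩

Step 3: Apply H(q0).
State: (1/√2)i|00⟩ - (1/√2)i|10⟩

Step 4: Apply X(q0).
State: -(1/√2)i|00⟩ + (1/√2)i|10⟩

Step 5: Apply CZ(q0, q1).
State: -(1/√2)i|00⟩ + (1/√2)i|10⟩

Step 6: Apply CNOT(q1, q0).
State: -(1/√2)i|00⟩ + (1/√2)i|10⟩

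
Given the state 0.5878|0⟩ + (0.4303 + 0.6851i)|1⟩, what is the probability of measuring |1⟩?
0.6545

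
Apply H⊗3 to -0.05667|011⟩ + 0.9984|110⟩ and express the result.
0.333|000⟩ + 0.373|001⟩ - 0.333|010⟩ - 0.373|011⟩ - 0.373|100⟩ - 0.333|101⟩ + 0.373|110⟩ + 0.333|111⟩

H⊗3 gives amp(|y⟩) = (1/2√2) Σ_x (−1)^(x·y) amp(|x⟩), where x·y is the number of positions in which both x and y have a 1.
|000⟩: (-0.05667 + 0.9984)/(2√2) = 0.333
|001⟩: (0.05667 + 0.9984)/(2√2) = 0.373
|010⟩: (0.05667 - 0.9984)/(2√2) = -0.333
|011⟩: (-0.05667 - 0.9984)/(2√2) = -0.373
|100⟩: (-0.05667 - 0.9984)/(2√2) = -0.373
|101⟩: (0.05667 - 0.9984)/(2√2) = -0.333
|110⟩: (0.05667 + 0.9984)/(2√2) = 0.373
|111⟩: (-0.05667 + 0.9984)/(2√2) = 0.333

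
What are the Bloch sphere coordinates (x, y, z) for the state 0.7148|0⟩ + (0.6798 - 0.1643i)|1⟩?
(0.9718, -0.2349, 0.02182)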